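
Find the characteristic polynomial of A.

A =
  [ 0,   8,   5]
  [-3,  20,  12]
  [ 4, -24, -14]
x^3 - 6*x^2 + 12*x - 8

Expanding det(x·I − A) (e.g. by cofactor expansion or by noting that A is similar to its Jordan form J, which has the same characteristic polynomial as A) gives
  χ_A(x) = x^3 - 6*x^2 + 12*x - 8
which factors as (x - 2)^3. The eigenvalues (with algebraic multiplicities) are λ = 2 with multiplicity 3.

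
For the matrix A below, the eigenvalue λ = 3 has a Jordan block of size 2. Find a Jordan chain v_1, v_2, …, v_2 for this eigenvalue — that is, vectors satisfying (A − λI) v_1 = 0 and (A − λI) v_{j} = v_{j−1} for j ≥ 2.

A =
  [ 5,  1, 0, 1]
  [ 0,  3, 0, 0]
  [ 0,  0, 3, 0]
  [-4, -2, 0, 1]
A Jordan chain for λ = 3 of length 2:
v_1 = (2, 0, 0, -4)ᵀ
v_2 = (1, 0, 0, 0)ᵀ

Let N = A − (3)·I. We want v_2 with N^2 v_2 = 0 but N^1 v_2 ≠ 0; then v_{j-1} := N · v_j for j = 2, …, 2.

Pick v_2 = (1, 0, 0, 0)ᵀ.
Then v_1 = N · v_2 = (2, 0, 0, -4)ᵀ.

Sanity check: (A − (3)·I) v_1 = (0, 0, 0, 0)ᵀ = 0. ✓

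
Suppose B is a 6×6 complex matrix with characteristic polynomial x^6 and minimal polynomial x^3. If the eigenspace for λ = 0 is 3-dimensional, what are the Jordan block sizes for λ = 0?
Block sizes for λ = 0: [3, 2, 1]

Step 1 — from the characteristic polynomial, algebraic multiplicity of λ = 0 is 6. From dim ker(B − (0)·I) = 3, there are exactly 3 Jordan blocks for λ = 0.
Step 2 — from the minimal polynomial, the factor (x − 0)^3 tells us the largest block for λ = 0 has size 3.
Step 3 — with total size 6, 3 blocks, and largest block 3, the block sizes (in nonincreasing order) are [3, 2, 1].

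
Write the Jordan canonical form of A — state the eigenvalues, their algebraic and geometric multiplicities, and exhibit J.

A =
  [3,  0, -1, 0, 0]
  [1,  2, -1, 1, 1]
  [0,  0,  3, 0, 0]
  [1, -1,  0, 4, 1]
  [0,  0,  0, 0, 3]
J_2(3) ⊕ J_2(3) ⊕ J_1(3)

The characteristic polynomial is
  det(x·I − A) = x^5 - 15*x^4 + 90*x^3 - 270*x^2 + 405*x - 243 = (x - 3)^5

Eigenvalues and multiplicities (the geometric multiplicity of λ is n − rank(A − λI), which equals the number of Jordan blocks for λ):
  λ = 3: algebraic multiplicity = 5, geometric multiplicity = 3

Determining the block sizes for each eigenvalue:
  λ = 3: with am = 5 and gm = 3, the partition is not yet determined (e.g. several partitions of 5 into 3 parts exist). Let N = A − (3)·I. Computing rank(N^1) = 2, rank(N^2) = 0; the number of blocks of size ≥ j is rank(N^{j−1}) − rank(N^j), giving [3, 2]. So we have 2 block(s) of size 2, 1 block(s) of size 1 → block sizes [2, 2, 1]

Assembling the blocks gives a Jordan form
J =
  [3, 1, 0, 0, 0]
  [0, 3, 0, 0, 0]
  [0, 0, 3, 1, 0]
  [0, 0, 0, 3, 0]
  [0, 0, 0, 0, 3]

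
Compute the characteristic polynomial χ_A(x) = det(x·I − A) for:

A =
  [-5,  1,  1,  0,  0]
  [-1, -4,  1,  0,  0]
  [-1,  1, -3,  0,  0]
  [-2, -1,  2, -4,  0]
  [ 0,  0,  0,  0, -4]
x^5 + 20*x^4 + 160*x^3 + 640*x^2 + 1280*x + 1024

Expanding det(x·I − A) (e.g. by cofactor expansion or by noting that A is similar to its Jordan form J, which has the same characteristic polynomial as A) gives
  χ_A(x) = x^5 + 20*x^4 + 160*x^3 + 640*x^2 + 1280*x + 1024
which factors as (x + 4)^5. The eigenvalues (with algebraic multiplicities) are λ = -4 with multiplicity 5.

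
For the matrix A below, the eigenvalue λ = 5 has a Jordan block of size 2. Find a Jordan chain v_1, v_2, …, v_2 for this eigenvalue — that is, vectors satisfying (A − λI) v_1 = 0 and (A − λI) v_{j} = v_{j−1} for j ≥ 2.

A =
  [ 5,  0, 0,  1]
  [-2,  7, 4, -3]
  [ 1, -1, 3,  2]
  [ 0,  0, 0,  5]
A Jordan chain for λ = 5 of length 2:
v_1 = (0, -2, 1, 0)ᵀ
v_2 = (1, 0, 0, 0)ᵀ

Let N = A − (5)·I. We want v_2 with N^2 v_2 = 0 but N^1 v_2 ≠ 0; then v_{j-1} := N · v_j for j = 2, …, 2.

Pick v_2 = (1, 0, 0, 0)ᵀ.
Then v_1 = N · v_2 = (0, -2, 1, 0)ᵀ.

Sanity check: (A − (5)·I) v_1 = (0, 0, 0, 0)ᵀ = 0. ✓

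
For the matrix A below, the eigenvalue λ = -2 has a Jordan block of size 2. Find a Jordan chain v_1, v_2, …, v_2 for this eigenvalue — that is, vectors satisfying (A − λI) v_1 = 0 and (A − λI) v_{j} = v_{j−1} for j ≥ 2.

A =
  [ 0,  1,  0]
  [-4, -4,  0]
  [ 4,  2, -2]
A Jordan chain for λ = -2 of length 2:
v_1 = (2, -4, 4)ᵀ
v_2 = (1, 0, 0)ᵀ

Let N = A − (-2)·I. We want v_2 with N^2 v_2 = 0 but N^1 v_2 ≠ 0; then v_{j-1} := N · v_j for j = 2, …, 2.

Pick v_2 = (1, 0, 0)ᵀ.
Then v_1 = N · v_2 = (2, -4, 4)ᵀ.

Sanity check: (A − (-2)·I) v_1 = (0, 0, 0)ᵀ = 0. ✓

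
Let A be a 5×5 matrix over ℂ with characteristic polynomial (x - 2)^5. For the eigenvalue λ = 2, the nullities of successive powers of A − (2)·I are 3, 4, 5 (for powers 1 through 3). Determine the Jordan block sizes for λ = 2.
Block sizes for λ = 2: [3, 1, 1]

From the dimensions of kernels of powers, the number of Jordan blocks of size at least j is d_j − d_{j−1} where d_j = dim ker(N^j) (with d_0 = 0). Computing the differences gives [3, 1, 1].
The number of blocks of size exactly k is (#blocks of size ≥ k) − (#blocks of size ≥ k + 1), so the partition is: 2 block(s) of size 1, 1 block(s) of size 3.
In nonincreasing order the block sizes are [3, 1, 1].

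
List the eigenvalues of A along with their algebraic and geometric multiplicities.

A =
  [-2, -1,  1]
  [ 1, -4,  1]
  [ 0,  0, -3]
λ = -3: alg = 3, geom = 2

Step 1 — factor the characteristic polynomial to read off the algebraic multiplicities:
  χ_A(x) = (x + 3)^3

Step 2 — compute geometric multiplicities via the rank-nullity identity g(λ) = n − rank(A − λI):
  rank(A − (-3)·I) = 1, so dim ker(A − (-3)·I) = n − 1 = 2

Summary:
  λ = -3: algebraic multiplicity = 3, geometric multiplicity = 2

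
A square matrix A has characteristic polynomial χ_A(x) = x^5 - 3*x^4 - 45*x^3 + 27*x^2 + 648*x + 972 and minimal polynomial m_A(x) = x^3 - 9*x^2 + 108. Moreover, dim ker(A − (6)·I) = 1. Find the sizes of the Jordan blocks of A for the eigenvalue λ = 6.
Block sizes for λ = 6: [2]

Step 1 — from the characteristic polynomial, algebraic multiplicity of λ = 6 is 2. From dim ker(A − (6)·I) = 1, there are exactly 1 Jordan blocks for λ = 6.
Step 2 — from the minimal polynomial, the factor (x − 6)^2 tells us the largest block for λ = 6 has size 2.
Step 3 — with total size 2, 1 blocks, and largest block 2, the block sizes (in nonincreasing order) are [2].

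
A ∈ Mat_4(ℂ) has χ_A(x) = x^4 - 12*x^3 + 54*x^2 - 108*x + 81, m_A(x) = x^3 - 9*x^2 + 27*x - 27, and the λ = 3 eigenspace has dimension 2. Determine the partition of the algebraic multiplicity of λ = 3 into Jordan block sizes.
Block sizes for λ = 3: [3, 1]

Step 1 — from the characteristic polynomial, algebraic multiplicity of λ = 3 is 4. From dim ker(A − (3)·I) = 2, there are exactly 2 Jordan blocks for λ = 3.
Step 2 — from the minimal polynomial, the factor (x − 3)^3 tells us the largest block for λ = 3 has size 3.
Step 3 — with total size 4, 2 blocks, and largest block 3, the block sizes (in nonincreasing order) are [3, 1].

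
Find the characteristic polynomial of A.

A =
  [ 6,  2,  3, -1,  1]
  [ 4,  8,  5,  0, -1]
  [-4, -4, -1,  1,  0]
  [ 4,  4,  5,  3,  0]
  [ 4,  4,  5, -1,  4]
x^5 - 20*x^4 + 160*x^3 - 640*x^2 + 1280*x - 1024

Expanding det(x·I − A) (e.g. by cofactor expansion or by noting that A is similar to its Jordan form J, which has the same characteristic polynomial as A) gives
  χ_A(x) = x^5 - 20*x^4 + 160*x^3 - 640*x^2 + 1280*x - 1024
which factors as (x - 4)^5. The eigenvalues (with algebraic multiplicities) are λ = 4 with multiplicity 5.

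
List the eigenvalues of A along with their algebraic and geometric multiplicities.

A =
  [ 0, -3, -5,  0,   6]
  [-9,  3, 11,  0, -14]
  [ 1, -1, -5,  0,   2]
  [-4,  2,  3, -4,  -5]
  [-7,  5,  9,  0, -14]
λ = -4: alg = 5, geom = 2

Step 1 — factor the characteristic polynomial to read off the algebraic multiplicities:
  χ_A(x) = (x + 4)^5

Step 2 — compute geometric multiplicities via the rank-nullity identity g(λ) = n − rank(A − λI):
  rank(A − (-4)·I) = 3, so dim ker(A − (-4)·I) = n − 3 = 2

Summary:
  λ = -4: algebraic multiplicity = 5, geometric multiplicity = 2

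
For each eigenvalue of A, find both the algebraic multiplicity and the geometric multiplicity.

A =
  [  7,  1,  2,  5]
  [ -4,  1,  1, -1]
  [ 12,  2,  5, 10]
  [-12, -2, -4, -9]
λ = 1: alg = 4, geom = 2

Step 1 — factor the characteristic polynomial to read off the algebraic multiplicities:
  χ_A(x) = (x - 1)^4

Step 2 — compute geometric multiplicities via the rank-nullity identity g(λ) = n − rank(A − λI):
  rank(A − (1)·I) = 2, so dim ker(A − (1)·I) = n − 2 = 2

Summary:
  λ = 1: algebraic multiplicity = 4, geometric multiplicity = 2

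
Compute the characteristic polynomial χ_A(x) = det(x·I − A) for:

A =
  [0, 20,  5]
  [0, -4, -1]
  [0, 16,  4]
x^3

Expanding det(x·I − A) (e.g. by cofactor expansion or by noting that A is similar to its Jordan form J, which has the same characteristic polynomial as A) gives
  χ_A(x) = x^3
which factors as x^3. The eigenvalues (with algebraic multiplicities) are λ = 0 with multiplicity 3.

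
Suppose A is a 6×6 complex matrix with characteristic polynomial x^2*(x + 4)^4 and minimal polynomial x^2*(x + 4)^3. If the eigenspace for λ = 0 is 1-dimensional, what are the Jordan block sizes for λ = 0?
Block sizes for λ = 0: [2]

Step 1 — from the characteristic polynomial, algebraic multiplicity of λ = 0 is 2. From dim ker(A − (0)·I) = 1, there are exactly 1 Jordan blocks for λ = 0.
Step 2 — from the minimal polynomial, the factor (x − 0)^2 tells us the largest block for λ = 0 has size 2.
Step 3 — with total size 2, 1 blocks, and largest block 2, the block sizes (in nonincreasing order) are [2].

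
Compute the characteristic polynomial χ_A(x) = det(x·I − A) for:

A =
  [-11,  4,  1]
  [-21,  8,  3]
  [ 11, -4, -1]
x^3 + 4*x^2

Expanding det(x·I − A) (e.g. by cofactor expansion or by noting that A is similar to its Jordan form J, which has the same characteristic polynomial as A) gives
  χ_A(x) = x^3 + 4*x^2
which factors as x^2*(x + 4). The eigenvalues (with algebraic multiplicities) are λ = -4 with multiplicity 1, λ = 0 with multiplicity 2.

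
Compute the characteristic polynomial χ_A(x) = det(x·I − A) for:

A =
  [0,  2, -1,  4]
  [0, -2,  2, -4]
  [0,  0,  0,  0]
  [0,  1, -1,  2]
x^4

Expanding det(x·I − A) (e.g. by cofactor expansion or by noting that A is similar to its Jordan form J, which has the same characteristic polynomial as A) gives
  χ_A(x) = x^4
which factors as x^4. The eigenvalues (with algebraic multiplicities) are λ = 0 with multiplicity 4.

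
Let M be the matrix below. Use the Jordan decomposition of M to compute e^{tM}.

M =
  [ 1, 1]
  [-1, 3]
e^{tM} =
  [-t*exp(2*t) + exp(2*t), t*exp(2*t)]
  [-t*exp(2*t), t*exp(2*t) + exp(2*t)]

Strategy: write M = P · J · P⁻¹ where J is a Jordan canonical form, so e^{tM} = P · e^{tJ} · P⁻¹, and e^{tJ} can be computed block-by-block.

M has Jordan form
J =
  [2, 1]
  [0, 2]
(up to reordering of blocks).

Per-block formulas:
  For a 2×2 Jordan block J_2(2): exp(t · J_2(2)) = e^(2t)·(I + t·N), where N is the 2×2 nilpotent shift.

After assembling e^{tJ} and conjugating by P, we get:

e^{tM} =
  [-t*exp(2*t) + exp(2*t), t*exp(2*t)]
  [-t*exp(2*t), t*exp(2*t) + exp(2*t)]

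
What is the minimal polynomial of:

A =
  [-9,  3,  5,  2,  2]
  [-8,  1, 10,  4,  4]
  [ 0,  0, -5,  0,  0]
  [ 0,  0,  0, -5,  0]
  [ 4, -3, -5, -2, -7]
x^2 + 10*x + 25

The characteristic polynomial is χ_A(x) = (x + 5)^5, so the eigenvalues are known. The minimal polynomial is
  m_A(x) = Π_λ (x − λ)^{k_λ}
where k_λ is the size of the *largest* Jordan block for λ (equivalently, the smallest k with (A − λI)^k v = 0 for every generalised eigenvector v of λ).

  λ = -5: largest Jordan block has size 2, contributing (x + 5)^2

So m_A(x) = (x + 5)^2 = x^2 + 10*x + 25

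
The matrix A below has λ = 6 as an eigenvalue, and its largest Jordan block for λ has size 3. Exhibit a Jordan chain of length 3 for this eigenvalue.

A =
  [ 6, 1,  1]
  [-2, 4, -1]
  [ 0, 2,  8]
A Jordan chain for λ = 6 of length 3:
v_1 = (-2, 4, -4)ᵀ
v_2 = (0, -2, 0)ᵀ
v_3 = (1, 0, 0)ᵀ

Let N = A − (6)·I. We want v_3 with N^3 v_3 = 0 but N^2 v_3 ≠ 0; then v_{j-1} := N · v_j for j = 3, …, 2.

Pick v_3 = (1, 0, 0)ᵀ.
Then v_2 = N · v_3 = (0, -2, 0)ᵀ.
Then v_1 = N · v_2 = (-2, 4, -4)ᵀ.

Sanity check: (A − (6)·I) v_1 = (0, 0, 0)ᵀ = 0. ✓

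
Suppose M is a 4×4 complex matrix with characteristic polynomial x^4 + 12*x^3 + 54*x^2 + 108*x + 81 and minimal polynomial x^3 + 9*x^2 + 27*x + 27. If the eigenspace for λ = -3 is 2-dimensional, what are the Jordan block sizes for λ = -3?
Block sizes for λ = -3: [3, 1]

Step 1 — from the characteristic polynomial, algebraic multiplicity of λ = -3 is 4. From dim ker(M − (-3)·I) = 2, there are exactly 2 Jordan blocks for λ = -3.
Step 2 — from the minimal polynomial, the factor (x + 3)^3 tells us the largest block for λ = -3 has size 3.
Step 3 — with total size 4, 2 blocks, and largest block 3, the block sizes (in nonincreasing order) are [3, 1].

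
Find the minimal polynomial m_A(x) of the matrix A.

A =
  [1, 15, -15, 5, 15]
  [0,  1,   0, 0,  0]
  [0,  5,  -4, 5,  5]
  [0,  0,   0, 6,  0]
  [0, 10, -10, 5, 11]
x^2 - 7*x + 6

The characteristic polynomial is χ_A(x) = (x - 6)^2*(x - 1)^3, so the eigenvalues are known. The minimal polynomial is
  m_A(x) = Π_λ (x − λ)^{k_λ}
where k_λ is the size of the *largest* Jordan block for λ (equivalently, the smallest k with (A − λI)^k v = 0 for every generalised eigenvector v of λ).

  λ = 1: largest Jordan block has size 1, contributing (x − 1)
  λ = 6: largest Jordan block has size 1, contributing (x − 6)

So m_A(x) = (x - 6)*(x - 1) = x^2 - 7*x + 6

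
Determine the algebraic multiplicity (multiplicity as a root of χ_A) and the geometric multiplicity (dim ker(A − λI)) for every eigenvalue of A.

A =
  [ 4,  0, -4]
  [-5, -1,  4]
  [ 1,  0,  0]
λ = -1: alg = 1, geom = 1; λ = 2: alg = 2, geom = 1

Step 1 — factor the characteristic polynomial to read off the algebraic multiplicities:
  χ_A(x) = (x - 2)^2*(x + 1)

Step 2 — compute geometric multiplicities via the rank-nullity identity g(λ) = n − rank(A − λI):
  rank(A − (-1)·I) = 2, so dim ker(A − (-1)·I) = n − 2 = 1
  rank(A − (2)·I) = 2, so dim ker(A − (2)·I) = n − 2 = 1

Summary:
  λ = -1: algebraic multiplicity = 1, geometric multiplicity = 1
  λ = 2: algebraic multiplicity = 2, geometric multiplicity = 1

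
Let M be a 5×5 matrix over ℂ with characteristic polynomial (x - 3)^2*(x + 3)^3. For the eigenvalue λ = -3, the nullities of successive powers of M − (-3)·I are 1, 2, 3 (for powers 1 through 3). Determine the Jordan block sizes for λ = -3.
Block sizes for λ = -3: [3]

From the dimensions of kernels of powers, the number of Jordan blocks of size at least j is d_j − d_{j−1} where d_j = dim ker(N^j) (with d_0 = 0). Computing the differences gives [1, 1, 1].
The number of blocks of size exactly k is (#blocks of size ≥ k) − (#blocks of size ≥ k + 1), so the partition is: 1 block(s) of size 3.
In nonincreasing order the block sizes are [3].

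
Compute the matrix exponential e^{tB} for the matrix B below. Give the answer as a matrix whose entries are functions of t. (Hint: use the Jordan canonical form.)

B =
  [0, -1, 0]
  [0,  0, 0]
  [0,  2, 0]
e^{tB} =
  [1, -t, 0]
  [0, 1, 0]
  [0, 2*t, 1]

Strategy: write B = P · J · P⁻¹ where J is a Jordan canonical form, so e^{tB} = P · e^{tJ} · P⁻¹, and e^{tJ} can be computed block-by-block.

B has Jordan form
J =
  [0, 1, 0]
  [0, 0, 0]
  [0, 0, 0]
(up to reordering of blocks).

Per-block formulas:
  For a 1×1 block at λ = 0: exp(t · [0]) = [e^(0t)].
  For a 2×2 Jordan block J_2(0): exp(t · J_2(0)) = e^(0t)·(I + t·N), where N is the 2×2 nilpotent shift.

After assembling e^{tJ} and conjugating by P, we get:

e^{tB} =
  [1, -t, 0]
  [0, 1, 0]
  [0, 2*t, 1]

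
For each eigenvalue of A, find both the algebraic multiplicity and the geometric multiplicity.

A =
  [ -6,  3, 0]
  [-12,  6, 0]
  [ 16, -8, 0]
λ = 0: alg = 3, geom = 2

Step 1 — factor the characteristic polynomial to read off the algebraic multiplicities:
  χ_A(x) = x^3

Step 2 — compute geometric multiplicities via the rank-nullity identity g(λ) = n − rank(A − λI):
  rank(A − (0)·I) = 1, so dim ker(A − (0)·I) = n − 1 = 2

Summary:
  λ = 0: algebraic multiplicity = 3, geometric multiplicity = 2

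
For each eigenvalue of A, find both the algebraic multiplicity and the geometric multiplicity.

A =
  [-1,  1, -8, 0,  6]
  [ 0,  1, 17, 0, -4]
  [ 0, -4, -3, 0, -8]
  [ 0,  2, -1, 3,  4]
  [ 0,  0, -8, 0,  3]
λ = -1: alg = 3, geom = 1; λ = 3: alg = 2, geom = 2

Step 1 — factor the characteristic polynomial to read off the algebraic multiplicities:
  χ_A(x) = (x - 3)^2*(x + 1)^3

Step 2 — compute geometric multiplicities via the rank-nullity identity g(λ) = n − rank(A − λI):
  rank(A − (-1)·I) = 4, so dim ker(A − (-1)·I) = n − 4 = 1
  rank(A − (3)·I) = 3, so dim ker(A − (3)·I) = n − 3 = 2

Summary:
  λ = -1: algebraic multiplicity = 3, geometric multiplicity = 1
  λ = 3: algebraic multiplicity = 2, geometric multiplicity = 2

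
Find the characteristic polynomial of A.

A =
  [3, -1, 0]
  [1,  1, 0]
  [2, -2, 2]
x^3 - 6*x^2 + 12*x - 8

Expanding det(x·I − A) (e.g. by cofactor expansion or by noting that A is similar to its Jordan form J, which has the same characteristic polynomial as A) gives
  χ_A(x) = x^3 - 6*x^2 + 12*x - 8
which factors as (x - 2)^3. The eigenvalues (with algebraic multiplicities) are λ = 2 with multiplicity 3.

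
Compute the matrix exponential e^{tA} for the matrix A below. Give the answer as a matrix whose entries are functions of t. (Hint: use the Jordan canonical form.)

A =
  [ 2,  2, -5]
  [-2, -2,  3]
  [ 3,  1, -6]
e^{tA} =
  [-3*t^2*exp(-2*t)/2 + 4*t*exp(-2*t) + exp(-2*t), 3*t^2*exp(-2*t)/2 + 2*t*exp(-2*t), 3*t^2*exp(-2*t) - 5*t*exp(-2*t)]
  [t^2*exp(-2*t)/2 - 2*t*exp(-2*t), -t^2*exp(-2*t)/2 + exp(-2*t), -t^2*exp(-2*t) + 3*t*exp(-2*t)]
  [-t^2*exp(-2*t) + 3*t*exp(-2*t), t^2*exp(-2*t) + t*exp(-2*t), 2*t^2*exp(-2*t) - 4*t*exp(-2*t) + exp(-2*t)]

Strategy: write A = P · J · P⁻¹ where J is a Jordan canonical form, so e^{tA} = P · e^{tJ} · P⁻¹, and e^{tJ} can be computed block-by-block.

A has Jordan form
J =
  [-2,  1,  0]
  [ 0, -2,  1]
  [ 0,  0, -2]
(up to reordering of blocks).

Per-block formulas:
  For a 3×3 Jordan block J_3(-2): exp(t · J_3(-2)) = e^(-2t)·(I + t·N + (t^2/2)·N^2), where N is the 3×3 nilpotent shift.

After assembling e^{tJ} and conjugating by P, we get:

e^{tA} =
  [-3*t^2*exp(-2*t)/2 + 4*t*exp(-2*t) + exp(-2*t), 3*t^2*exp(-2*t)/2 + 2*t*exp(-2*t), 3*t^2*exp(-2*t) - 5*t*exp(-2*t)]
  [t^2*exp(-2*t)/2 - 2*t*exp(-2*t), -t^2*exp(-2*t)/2 + exp(-2*t), -t^2*exp(-2*t) + 3*t*exp(-2*t)]
  [-t^2*exp(-2*t) + 3*t*exp(-2*t), t^2*exp(-2*t) + t*exp(-2*t), 2*t^2*exp(-2*t) - 4*t*exp(-2*t) + exp(-2*t)]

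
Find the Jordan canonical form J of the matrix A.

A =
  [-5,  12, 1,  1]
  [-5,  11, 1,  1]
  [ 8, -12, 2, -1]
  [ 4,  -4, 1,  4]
J_3(3) ⊕ J_1(3)

The characteristic polynomial is
  det(x·I − A) = x^4 - 12*x^3 + 54*x^2 - 108*x + 81 = (x - 3)^4

Eigenvalues and multiplicities (the geometric multiplicity of λ is n − rank(A − λI), which equals the number of Jordan blocks for λ):
  λ = 3: algebraic multiplicity = 4, geometric multiplicity = 2

Determining the block sizes for each eigenvalue:
  λ = 3: with am = 4 and gm = 2, the partition is not yet determined (e.g. several partitions of 4 into 2 parts exist). Let N = A − (3)·I. Computing rank(N^1) = 2, rank(N^2) = 1, rank(N^3) = 0; the number of blocks of size ≥ j is rank(N^{j−1}) − rank(N^j), giving [2, 1, 1]. So we have 1 block(s) of size 3, 1 block(s) of size 1 → block sizes [3, 1]

Assembling the blocks gives a Jordan form
J =
  [3, 1, 0, 0]
  [0, 3, 1, 0]
  [0, 0, 3, 0]
  [0, 0, 0, 3]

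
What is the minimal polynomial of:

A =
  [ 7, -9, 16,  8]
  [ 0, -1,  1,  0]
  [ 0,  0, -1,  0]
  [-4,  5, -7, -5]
x^4 - 6*x^2 - 8*x - 3

The characteristic polynomial is χ_A(x) = (x - 3)*(x + 1)^3, so the eigenvalues are known. The minimal polynomial is
  m_A(x) = Π_λ (x − λ)^{k_λ}
where k_λ is the size of the *largest* Jordan block for λ (equivalently, the smallest k with (A − λI)^k v = 0 for every generalised eigenvector v of λ).

  λ = -1: largest Jordan block has size 3, contributing (x + 1)^3
  λ = 3: largest Jordan block has size 1, contributing (x − 3)

So m_A(x) = (x - 3)*(x + 1)^3 = x^4 - 6*x^2 - 8*x - 3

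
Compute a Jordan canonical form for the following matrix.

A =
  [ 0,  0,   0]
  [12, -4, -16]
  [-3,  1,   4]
J_2(0) ⊕ J_1(0)

The characteristic polynomial is
  det(x·I − A) = x^3

Eigenvalues and multiplicities (the geometric multiplicity of λ is n − rank(A − λI), which equals the number of Jordan blocks for λ):
  λ = 0: algebraic multiplicity = 3, geometric multiplicity = 2

Determining the block sizes for each eigenvalue:
  λ = 0: 2 blocks summing to 3 forces exactly one block of size 2 and the rest size 1 → block sizes [2, 1]

Assembling the blocks gives a Jordan form
J =
  [0, 1, 0]
  [0, 0, 0]
  [0, 0, 0]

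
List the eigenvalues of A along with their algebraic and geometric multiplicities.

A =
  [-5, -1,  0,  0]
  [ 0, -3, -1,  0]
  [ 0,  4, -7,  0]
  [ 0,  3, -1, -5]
λ = -5: alg = 4, geom = 2

Step 1 — factor the characteristic polynomial to read off the algebraic multiplicities:
  χ_A(x) = (x + 5)^4

Step 2 — compute geometric multiplicities via the rank-nullity identity g(λ) = n − rank(A − λI):
  rank(A − (-5)·I) = 2, so dim ker(A − (-5)·I) = n − 2 = 2

Summary:
  λ = -5: algebraic multiplicity = 4, geometric multiplicity = 2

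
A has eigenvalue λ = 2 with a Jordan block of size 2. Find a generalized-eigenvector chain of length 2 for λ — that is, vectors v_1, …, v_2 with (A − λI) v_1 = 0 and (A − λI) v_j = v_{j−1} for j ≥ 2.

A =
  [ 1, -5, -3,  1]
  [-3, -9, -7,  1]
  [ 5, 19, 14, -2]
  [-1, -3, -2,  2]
A Jordan chain for λ = 2 of length 2:
v_1 = (-1, -3, 5, -1)ᵀ
v_2 = (1, 0, 0, 0)ᵀ

Let N = A − (2)·I. We want v_2 with N^2 v_2 = 0 but N^1 v_2 ≠ 0; then v_{j-1} := N · v_j for j = 2, …, 2.

Pick v_2 = (1, 0, 0, 0)ᵀ.
Then v_1 = N · v_2 = (-1, -3, 5, -1)ᵀ.

Sanity check: (A − (2)·I) v_1 = (0, 0, 0, 0)ᵀ = 0. ✓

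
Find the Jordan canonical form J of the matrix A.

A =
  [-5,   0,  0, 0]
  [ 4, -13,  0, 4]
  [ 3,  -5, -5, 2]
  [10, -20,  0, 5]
J_2(-5) ⊕ J_1(-5) ⊕ J_1(-3)

The characteristic polynomial is
  det(x·I − A) = x^4 + 18*x^3 + 120*x^2 + 350*x + 375 = (x + 3)*(x + 5)^3

Eigenvalues and multiplicities (the geometric multiplicity of λ is n − rank(A − λI), which equals the number of Jordan blocks for λ):
  λ = -5: algebraic multiplicity = 3, geometric multiplicity = 2
  λ = -3: algebraic multiplicity = 1, geometric multiplicity = 1

Determining the block sizes for each eigenvalue:
  λ = -5: 2 blocks summing to 3 forces exactly one block of size 2 and the rest size 1 → block sizes [2, 1]
  λ = -3: one block (gm = 1), so the single block has size am = 1 → block sizes [1]

Assembling the blocks gives a Jordan form
J =
  [-5,  1,  0,  0]
  [ 0, -5,  0,  0]
  [ 0,  0, -5,  0]
  [ 0,  0,  0, -3]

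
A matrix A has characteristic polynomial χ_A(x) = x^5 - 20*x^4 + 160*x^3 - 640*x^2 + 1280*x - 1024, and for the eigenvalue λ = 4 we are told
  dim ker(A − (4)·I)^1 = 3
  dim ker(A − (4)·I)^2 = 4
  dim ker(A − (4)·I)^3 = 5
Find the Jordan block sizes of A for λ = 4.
Block sizes for λ = 4: [3, 1, 1]

From the dimensions of kernels of powers, the number of Jordan blocks of size at least j is d_j − d_{j−1} where d_j = dim ker(N^j) (with d_0 = 0). Computing the differences gives [3, 1, 1].
The number of blocks of size exactly k is (#blocks of size ≥ k) − (#blocks of size ≥ k + 1), so the partition is: 2 block(s) of size 1, 1 block(s) of size 3.
In nonincreasing order the block sizes are [3, 1, 1].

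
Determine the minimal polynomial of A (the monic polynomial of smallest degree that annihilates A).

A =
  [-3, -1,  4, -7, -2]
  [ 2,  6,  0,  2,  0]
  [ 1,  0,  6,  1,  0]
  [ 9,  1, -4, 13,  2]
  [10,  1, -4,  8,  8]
x^2 - 12*x + 36

The characteristic polynomial is χ_A(x) = (x - 6)^5, so the eigenvalues are known. The minimal polynomial is
  m_A(x) = Π_λ (x − λ)^{k_λ}
where k_λ is the size of the *largest* Jordan block for λ (equivalently, the smallest k with (A − λI)^k v = 0 for every generalised eigenvector v of λ).

  λ = 6: largest Jordan block has size 2, contributing (x − 6)^2

So m_A(x) = (x - 6)^2 = x^2 - 12*x + 36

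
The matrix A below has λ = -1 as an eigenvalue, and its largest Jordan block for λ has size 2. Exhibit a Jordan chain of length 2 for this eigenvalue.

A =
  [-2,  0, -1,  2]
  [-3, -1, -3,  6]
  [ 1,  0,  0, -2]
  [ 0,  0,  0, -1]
A Jordan chain for λ = -1 of length 2:
v_1 = (-1, -3, 1, 0)ᵀ
v_2 = (1, 0, 0, 0)ᵀ

Let N = A − (-1)·I. We want v_2 with N^2 v_2 = 0 but N^1 v_2 ≠ 0; then v_{j-1} := N · v_j for j = 2, …, 2.

Pick v_2 = (1, 0, 0, 0)ᵀ.
Then v_1 = N · v_2 = (-1, -3, 1, 0)ᵀ.

Sanity check: (A − (-1)·I) v_1 = (0, 0, 0, 0)ᵀ = 0. ✓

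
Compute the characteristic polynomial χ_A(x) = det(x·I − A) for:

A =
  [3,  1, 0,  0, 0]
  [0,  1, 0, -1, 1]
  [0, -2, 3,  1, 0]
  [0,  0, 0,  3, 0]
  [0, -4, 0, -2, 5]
x^5 - 15*x^4 + 90*x^3 - 270*x^2 + 405*x - 243

Expanding det(x·I − A) (e.g. by cofactor expansion or by noting that A is similar to its Jordan form J, which has the same characteristic polynomial as A) gives
  χ_A(x) = x^5 - 15*x^4 + 90*x^3 - 270*x^2 + 405*x - 243
which factors as (x - 3)^5. The eigenvalues (with algebraic multiplicities) are λ = 3 with multiplicity 5.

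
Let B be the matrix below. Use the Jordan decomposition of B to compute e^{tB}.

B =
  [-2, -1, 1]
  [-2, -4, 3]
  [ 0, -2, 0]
e^{tB} =
  [t^2*exp(-2*t) + exp(-2*t), -t*exp(-2*t), -t^2*exp(-2*t)/2 + t*exp(-2*t)]
  [2*t^2*exp(-2*t) - 2*t*exp(-2*t), -2*t*exp(-2*t) + exp(-2*t), -t^2*exp(-2*t) + 3*t*exp(-2*t)]
  [2*t^2*exp(-2*t), -2*t*exp(-2*t), -t^2*exp(-2*t) + 2*t*exp(-2*t) + exp(-2*t)]

Strategy: write B = P · J · P⁻¹ where J is a Jordan canonical form, so e^{tB} = P · e^{tJ} · P⁻¹, and e^{tJ} can be computed block-by-block.

B has Jordan form
J =
  [-2,  1,  0]
  [ 0, -2,  1]
  [ 0,  0, -2]
(up to reordering of blocks).

Per-block formulas:
  For a 3×3 Jordan block J_3(-2): exp(t · J_3(-2)) = e^(-2t)·(I + t·N + (t^2/2)·N^2), where N is the 3×3 nilpotent shift.

After assembling e^{tJ} and conjugating by P, we get:

e^{tB} =
  [t^2*exp(-2*t) + exp(-2*t), -t*exp(-2*t), -t^2*exp(-2*t)/2 + t*exp(-2*t)]
  [2*t^2*exp(-2*t) - 2*t*exp(-2*t), -2*t*exp(-2*t) + exp(-2*t), -t^2*exp(-2*t) + 3*t*exp(-2*t)]
  [2*t^2*exp(-2*t), -2*t*exp(-2*t), -t^2*exp(-2*t) + 2*t*exp(-2*t) + exp(-2*t)]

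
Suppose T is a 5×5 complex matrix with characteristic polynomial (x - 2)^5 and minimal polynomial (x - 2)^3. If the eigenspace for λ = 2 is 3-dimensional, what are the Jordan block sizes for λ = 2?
Block sizes for λ = 2: [3, 1, 1]

Step 1 — from the characteristic polynomial, algebraic multiplicity of λ = 2 is 5. From dim ker(T − (2)·I) = 3, there are exactly 3 Jordan blocks for λ = 2.
Step 2 — from the minimal polynomial, the factor (x − 2)^3 tells us the largest block for λ = 2 has size 3.
Step 3 — with total size 5, 3 blocks, and largest block 3, the block sizes (in nonincreasing order) are [3, 1, 1].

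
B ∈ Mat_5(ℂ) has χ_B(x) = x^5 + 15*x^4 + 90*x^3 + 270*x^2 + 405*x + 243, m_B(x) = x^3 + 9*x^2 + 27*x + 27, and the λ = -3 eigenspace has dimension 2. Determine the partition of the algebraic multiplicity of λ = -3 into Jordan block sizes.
Block sizes for λ = -3: [3, 2]

Step 1 — from the characteristic polynomial, algebraic multiplicity of λ = -3 is 5. From dim ker(B − (-3)·I) = 2, there are exactly 2 Jordan blocks for λ = -3.
Step 2 — from the minimal polynomial, the factor (x + 3)^3 tells us the largest block for λ = -3 has size 3.
Step 3 — with total size 5, 2 blocks, and largest block 3, the block sizes (in nonincreasing order) are [3, 2].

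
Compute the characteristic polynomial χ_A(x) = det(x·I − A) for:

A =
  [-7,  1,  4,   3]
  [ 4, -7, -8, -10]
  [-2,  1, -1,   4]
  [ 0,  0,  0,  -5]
x^4 + 20*x^3 + 150*x^2 + 500*x + 625

Expanding det(x·I − A) (e.g. by cofactor expansion or by noting that A is similar to its Jordan form J, which has the same characteristic polynomial as A) gives
  χ_A(x) = x^4 + 20*x^3 + 150*x^2 + 500*x + 625
which factors as (x + 5)^4. The eigenvalues (with algebraic multiplicities) are λ = -5 with multiplicity 4.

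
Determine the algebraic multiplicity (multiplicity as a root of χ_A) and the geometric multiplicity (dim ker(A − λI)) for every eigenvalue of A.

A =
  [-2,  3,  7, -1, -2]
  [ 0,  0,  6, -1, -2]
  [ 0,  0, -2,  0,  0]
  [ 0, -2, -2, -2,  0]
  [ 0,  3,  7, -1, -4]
λ = -2: alg = 5, geom = 3

Step 1 — factor the characteristic polynomial to read off the algebraic multiplicities:
  χ_A(x) = (x + 2)^5

Step 2 — compute geometric multiplicities via the rank-nullity identity g(λ) = n − rank(A − λI):
  rank(A − (-2)·I) = 2, so dim ker(A − (-2)·I) = n − 2 = 3

Summary:
  λ = -2: algebraic multiplicity = 5, geometric multiplicity = 3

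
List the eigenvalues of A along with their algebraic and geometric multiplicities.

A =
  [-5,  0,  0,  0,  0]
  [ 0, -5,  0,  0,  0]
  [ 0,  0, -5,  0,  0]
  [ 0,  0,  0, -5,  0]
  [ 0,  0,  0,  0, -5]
λ = -5: alg = 5, geom = 5

Step 1 — factor the characteristic polynomial to read off the algebraic multiplicities:
  χ_A(x) = (x + 5)^5

Step 2 — compute geometric multiplicities via the rank-nullity identity g(λ) = n − rank(A − λI):
  rank(A − (-5)·I) = 0, so dim ker(A − (-5)·I) = n − 0 = 5

Summary:
  λ = -5: algebraic multiplicity = 5, geometric multiplicity = 5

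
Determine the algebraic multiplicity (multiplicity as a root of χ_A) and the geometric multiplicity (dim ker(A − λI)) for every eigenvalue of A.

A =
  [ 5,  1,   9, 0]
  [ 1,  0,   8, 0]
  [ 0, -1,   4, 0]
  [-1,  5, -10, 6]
λ = 3: alg = 3, geom = 1; λ = 6: alg = 1, geom = 1

Step 1 — factor the characteristic polynomial to read off the algebraic multiplicities:
  χ_A(x) = (x - 6)*(x - 3)^3

Step 2 — compute geometric multiplicities via the rank-nullity identity g(λ) = n − rank(A − λI):
  rank(A − (3)·I) = 3, so dim ker(A − (3)·I) = n − 3 = 1
  rank(A − (6)·I) = 3, so dim ker(A − (6)·I) = n − 3 = 1

Summary:
  λ = 3: algebraic multiplicity = 3, geometric multiplicity = 1
  λ = 6: algebraic multiplicity = 1, geometric multiplicity = 1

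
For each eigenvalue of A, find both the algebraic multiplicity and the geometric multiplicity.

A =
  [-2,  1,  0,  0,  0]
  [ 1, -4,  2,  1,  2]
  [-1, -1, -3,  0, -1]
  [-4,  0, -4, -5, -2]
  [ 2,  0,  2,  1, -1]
λ = -3: alg = 5, geom = 2

Step 1 — factor the characteristic polynomial to read off the algebraic multiplicities:
  χ_A(x) = (x + 3)^5

Step 2 — compute geometric multiplicities via the rank-nullity identity g(λ) = n − rank(A − λI):
  rank(A − (-3)·I) = 3, so dim ker(A − (-3)·I) = n − 3 = 2

Summary:
  λ = -3: algebraic multiplicity = 5, geometric multiplicity = 2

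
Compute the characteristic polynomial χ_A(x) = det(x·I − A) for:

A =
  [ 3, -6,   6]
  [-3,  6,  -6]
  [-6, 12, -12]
x^3 + 3*x^2

Expanding det(x·I − A) (e.g. by cofactor expansion or by noting that A is similar to its Jordan form J, which has the same characteristic polynomial as A) gives
  χ_A(x) = x^3 + 3*x^2
which factors as x^2*(x + 3). The eigenvalues (with algebraic multiplicities) are λ = -3 with multiplicity 1, λ = 0 with multiplicity 2.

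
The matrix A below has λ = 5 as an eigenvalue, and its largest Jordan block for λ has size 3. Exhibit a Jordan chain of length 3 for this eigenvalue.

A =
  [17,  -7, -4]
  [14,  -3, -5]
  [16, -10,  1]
A Jordan chain for λ = 5 of length 3:
v_1 = (-18, -24, -12)ᵀ
v_2 = (12, 14, 16)ᵀ
v_3 = (1, 0, 0)ᵀ

Let N = A − (5)·I. We want v_3 with N^3 v_3 = 0 but N^2 v_3 ≠ 0; then v_{j-1} := N · v_j for j = 3, …, 2.

Pick v_3 = (1, 0, 0)ᵀ.
Then v_2 = N · v_3 = (12, 14, 16)ᵀ.
Then v_1 = N · v_2 = (-18, -24, -12)ᵀ.

Sanity check: (A − (5)·I) v_1 = (0, 0, 0)ᵀ = 0. ✓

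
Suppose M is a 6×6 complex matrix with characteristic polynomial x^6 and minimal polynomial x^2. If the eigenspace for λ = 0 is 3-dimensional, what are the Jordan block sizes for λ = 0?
Block sizes for λ = 0: [2, 2, 2]

Step 1 — from the characteristic polynomial, algebraic multiplicity of λ = 0 is 6. From dim ker(M − (0)·I) = 3, there are exactly 3 Jordan blocks for λ = 0.
Step 2 — from the minimal polynomial, the factor (x − 0)^2 tells us the largest block for λ = 0 has size 2.
Step 3 — with total size 6, 3 blocks, and largest block 2, the block sizes (in nonincreasing order) are [2, 2, 2].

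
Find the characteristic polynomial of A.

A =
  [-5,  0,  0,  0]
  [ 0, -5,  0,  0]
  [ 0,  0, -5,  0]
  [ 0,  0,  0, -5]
x^4 + 20*x^3 + 150*x^2 + 500*x + 625

Expanding det(x·I − A) (e.g. by cofactor expansion or by noting that A is similar to its Jordan form J, which has the same characteristic polynomial as A) gives
  χ_A(x) = x^4 + 20*x^3 + 150*x^2 + 500*x + 625
which factors as (x + 5)^4. The eigenvalues (with algebraic multiplicities) are λ = -5 with multiplicity 4.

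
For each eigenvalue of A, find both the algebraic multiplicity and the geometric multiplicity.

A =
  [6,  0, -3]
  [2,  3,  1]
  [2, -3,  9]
λ = 6: alg = 3, geom = 1

Step 1 — factor the characteristic polynomial to read off the algebraic multiplicities:
  χ_A(x) = (x - 6)^3

Step 2 — compute geometric multiplicities via the rank-nullity identity g(λ) = n − rank(A − λI):
  rank(A − (6)·I) = 2, so dim ker(A − (6)·I) = n − 2 = 1

Summary:
  λ = 6: algebraic multiplicity = 3, geometric multiplicity = 1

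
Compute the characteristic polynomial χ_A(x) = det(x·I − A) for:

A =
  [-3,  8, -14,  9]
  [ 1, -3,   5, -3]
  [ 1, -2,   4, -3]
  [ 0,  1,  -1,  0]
x^4 + 2*x^3 + x^2

Expanding det(x·I − A) (e.g. by cofactor expansion or by noting that A is similar to its Jordan form J, which has the same characteristic polynomial as A) gives
  χ_A(x) = x^4 + 2*x^3 + x^2
which factors as x^2*(x + 1)^2. The eigenvalues (with algebraic multiplicities) are λ = -1 with multiplicity 2, λ = 0 with multiplicity 2.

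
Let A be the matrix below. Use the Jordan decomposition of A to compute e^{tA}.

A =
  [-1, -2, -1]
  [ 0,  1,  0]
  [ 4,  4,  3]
e^{tA} =
  [-2*t*exp(t) + exp(t), -2*t*exp(t), -t*exp(t)]
  [0, exp(t), 0]
  [4*t*exp(t), 4*t*exp(t), 2*t*exp(t) + exp(t)]

Strategy: write A = P · J · P⁻¹ where J is a Jordan canonical form, so e^{tA} = P · e^{tJ} · P⁻¹, and e^{tJ} can be computed block-by-block.

A has Jordan form
J =
  [1, 1, 0]
  [0, 1, 0]
  [0, 0, 1]
(up to reordering of blocks).

Per-block formulas:
  For a 2×2 Jordan block J_2(1): exp(t · J_2(1)) = e^(1t)·(I + t·N), where N is the 2×2 nilpotent shift.
  For a 1×1 block at λ = 1: exp(t · [1]) = [e^(1t)].

After assembling e^{tJ} and conjugating by P, we get:

e^{tA} =
  [-2*t*exp(t) + exp(t), -2*t*exp(t), -t*exp(t)]
  [0, exp(t), 0]
  [4*t*exp(t), 4*t*exp(t), 2*t*exp(t) + exp(t)]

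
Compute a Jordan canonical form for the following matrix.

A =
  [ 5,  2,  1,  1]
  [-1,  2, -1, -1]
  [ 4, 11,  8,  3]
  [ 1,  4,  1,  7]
J_1(4) ⊕ J_3(6)

The characteristic polynomial is
  det(x·I − A) = x^4 - 22*x^3 + 180*x^2 - 648*x + 864 = (x - 6)^3*(x - 4)

Eigenvalues and multiplicities (the geometric multiplicity of λ is n − rank(A − λI), which equals the number of Jordan blocks for λ):
  λ = 4: algebraic multiplicity = 1, geometric multiplicity = 1
  λ = 6: algebraic multiplicity = 3, geometric multiplicity = 1

Determining the block sizes for each eigenvalue:
  λ = 4: one block (gm = 1), so the single block has size am = 1 → block sizes [1]
  λ = 6: one block (gm = 1), so the single block has size am = 3 → block sizes [3]

Assembling the blocks gives a Jordan form
J =
  [4, 0, 0, 0]
  [0, 6, 1, 0]
  [0, 0, 6, 1]
  [0, 0, 0, 6]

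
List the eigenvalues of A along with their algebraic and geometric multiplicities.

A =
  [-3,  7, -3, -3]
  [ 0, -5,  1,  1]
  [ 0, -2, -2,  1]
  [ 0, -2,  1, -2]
λ = -3: alg = 4, geom = 2

Step 1 — factor the characteristic polynomial to read off the algebraic multiplicities:
  χ_A(x) = (x + 3)^4

Step 2 — compute geometric multiplicities via the rank-nullity identity g(λ) = n − rank(A − λI):
  rank(A − (-3)·I) = 2, so dim ker(A − (-3)·I) = n − 2 = 2

Summary:
  λ = -3: algebraic multiplicity = 4, geometric multiplicity = 2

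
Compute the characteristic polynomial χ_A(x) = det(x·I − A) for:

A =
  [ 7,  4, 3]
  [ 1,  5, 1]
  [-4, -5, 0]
x^3 - 12*x^2 + 48*x - 64

Expanding det(x·I − A) (e.g. by cofactor expansion or by noting that A is similar to its Jordan form J, which has the same characteristic polynomial as A) gives
  χ_A(x) = x^3 - 12*x^2 + 48*x - 64
which factors as (x - 4)^3. The eigenvalues (with algebraic multiplicities) are λ = 4 with multiplicity 3.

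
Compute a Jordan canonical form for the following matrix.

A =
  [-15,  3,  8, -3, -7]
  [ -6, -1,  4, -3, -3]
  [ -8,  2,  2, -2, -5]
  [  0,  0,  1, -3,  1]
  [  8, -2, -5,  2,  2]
J_3(-3) ⊕ J_2(-3)

The characteristic polynomial is
  det(x·I − A) = x^5 + 15*x^4 + 90*x^3 + 270*x^2 + 405*x + 243 = (x + 3)^5

Eigenvalues and multiplicities (the geometric multiplicity of λ is n − rank(A − λI), which equals the number of Jordan blocks for λ):
  λ = -3: algebraic multiplicity = 5, geometric multiplicity = 2

Determining the block sizes for each eigenvalue:
  λ = -3: with am = 5 and gm = 2, the partition is not yet determined (e.g. several partitions of 5 into 2 parts exist). Let N = A − (-3)·I. Computing rank(N^1) = 3, rank(N^2) = 1, rank(N^3) = 0; the number of blocks of size ≥ j is rank(N^{j−1}) − rank(N^j), giving [2, 2, 1]. So we have 1 block(s) of size 3, 1 block(s) of size 2 → block sizes [3, 2]

Assembling the blocks gives a Jordan form
J =
  [-3,  1,  0,  0,  0]
  [ 0, -3,  1,  0,  0]
  [ 0,  0, -3,  0,  0]
  [ 0,  0,  0, -3,  1]
  [ 0,  0,  0,  0, -3]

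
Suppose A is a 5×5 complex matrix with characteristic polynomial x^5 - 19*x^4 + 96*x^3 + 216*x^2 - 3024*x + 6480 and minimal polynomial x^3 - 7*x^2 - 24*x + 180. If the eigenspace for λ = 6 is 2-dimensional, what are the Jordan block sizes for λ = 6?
Block sizes for λ = 6: [2, 2]

Step 1 — from the characteristic polynomial, algebraic multiplicity of λ = 6 is 4. From dim ker(A − (6)·I) = 2, there are exactly 2 Jordan blocks for λ = 6.
Step 2 — from the minimal polynomial, the factor (x − 6)^2 tells us the largest block for λ = 6 has size 2.
Step 3 — with total size 4, 2 blocks, and largest block 2, the block sizes (in nonincreasing order) are [2, 2].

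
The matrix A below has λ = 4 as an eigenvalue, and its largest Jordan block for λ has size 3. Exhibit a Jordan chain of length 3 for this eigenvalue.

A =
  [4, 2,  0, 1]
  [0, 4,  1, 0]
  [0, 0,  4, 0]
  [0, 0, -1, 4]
A Jordan chain for λ = 4 of length 3:
v_1 = (1, 0, 0, 0)ᵀ
v_2 = (0, 1, 0, -1)ᵀ
v_3 = (0, 0, 1, 0)ᵀ

Let N = A − (4)·I. We want v_3 with N^3 v_3 = 0 but N^2 v_3 ≠ 0; then v_{j-1} := N · v_j for j = 3, …, 2.

Pick v_3 = (0, 0, 1, 0)ᵀ.
Then v_2 = N · v_3 = (0, 1, 0, -1)ᵀ.
Then v_1 = N · v_2 = (1, 0, 0, 0)ᵀ.

Sanity check: (A − (4)·I) v_1 = (0, 0, 0, 0)ᵀ = 0. ✓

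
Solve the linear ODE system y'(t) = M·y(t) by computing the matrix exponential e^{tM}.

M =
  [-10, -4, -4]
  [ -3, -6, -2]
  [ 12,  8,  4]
e^{tM} =
  [-6*t*exp(-4*t) + exp(-4*t), -4*t*exp(-4*t), -4*t*exp(-4*t)]
  [-3*t*exp(-4*t), -2*t*exp(-4*t) + exp(-4*t), -2*t*exp(-4*t)]
  [12*t*exp(-4*t), 8*t*exp(-4*t), 8*t*exp(-4*t) + exp(-4*t)]

Strategy: write M = P · J · P⁻¹ where J is a Jordan canonical form, so e^{tM} = P · e^{tJ} · P⁻¹, and e^{tJ} can be computed block-by-block.

M has Jordan form
J =
  [-4,  1,  0]
  [ 0, -4,  0]
  [ 0,  0, -4]
(up to reordering of blocks).

Per-block formulas:
  For a 1×1 block at λ = -4: exp(t · [-4]) = [e^(-4t)].
  For a 2×2 Jordan block J_2(-4): exp(t · J_2(-4)) = e^(-4t)·(I + t·N), where N is the 2×2 nilpotent shift.

After assembling e^{tJ} and conjugating by P, we get:

e^{tM} =
  [-6*t*exp(-4*t) + exp(-4*t), -4*t*exp(-4*t), -4*t*exp(-4*t)]
  [-3*t*exp(-4*t), -2*t*exp(-4*t) + exp(-4*t), -2*t*exp(-4*t)]
  [12*t*exp(-4*t), 8*t*exp(-4*t), 8*t*exp(-4*t) + exp(-4*t)]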